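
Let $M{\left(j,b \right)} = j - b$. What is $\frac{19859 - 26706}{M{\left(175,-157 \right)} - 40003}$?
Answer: $\frac{6847}{39671} \approx 0.17259$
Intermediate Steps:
$\frac{19859 - 26706}{M{\left(175,-157 \right)} - 40003} = \frac{19859 - 26706}{\left(175 - -157\right) - 40003} = - \frac{6847}{\left(175 + 157\right) - 40003} = - \frac{6847}{332 - 40003} = - \frac{6847}{-39671} = \left(-6847\right) \left(- \frac{1}{39671}\right) = \frac{6847}{39671}$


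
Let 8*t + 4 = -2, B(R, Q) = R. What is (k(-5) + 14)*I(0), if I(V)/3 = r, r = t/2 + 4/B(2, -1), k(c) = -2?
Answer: 117/2 ≈ 58.500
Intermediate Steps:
t = -¾ (t = -½ + (⅛)*(-2) = -½ - ¼ = -¾ ≈ -0.75000)
r = 13/8 (r = -¾/2 + 4/2 = -¾*½ + 4*(½) = -3/8 + 2 = 13/8 ≈ 1.6250)
I(V) = 39/8 (I(V) = 3*(13/8) = 39/8)
(k(-5) + 14)*I(0) = (-2 + 14)*(39/8) = 12*(39/8) = 117/2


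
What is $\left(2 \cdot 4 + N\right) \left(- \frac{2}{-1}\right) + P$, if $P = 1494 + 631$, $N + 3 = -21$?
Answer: $2093$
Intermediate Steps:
$N = -24$ ($N = -3 - 21 = -24$)
$P = 2125$
$\left(2 \cdot 4 + N\right) \left(- \frac{2}{-1}\right) + P = \left(2 \cdot 4 - 24\right) \left(- \frac{2}{-1}\right) + 2125 = \left(8 - 24\right) \left(\left(-2\right) \left(-1\right)\right) + 2125 = \left(-16\right) 2 + 2125 = -32 + 2125 = 2093$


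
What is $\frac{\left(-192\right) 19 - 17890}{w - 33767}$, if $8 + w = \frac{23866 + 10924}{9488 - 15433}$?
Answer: $\frac{26158}{41027} \approx 0.63758$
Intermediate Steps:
$w = - \frac{16470}{1189}$ ($w = -8 + \frac{23866 + 10924}{9488 - 15433} = -8 + \frac{34790}{-5945} = -8 + 34790 \left(- \frac{1}{5945}\right) = -8 - \frac{6958}{1189} = - \frac{16470}{1189} \approx -13.852$)
$\frac{\left(-192\right) 19 - 17890}{w - 33767} = \frac{\left(-192\right) 19 - 17890}{- \frac{16470}{1189} - 33767} = \frac{-3648 - 17890}{- \frac{40165433}{1189}} = \left(-21538\right) \left(- \frac{1189}{40165433}\right) = \frac{26158}{41027}$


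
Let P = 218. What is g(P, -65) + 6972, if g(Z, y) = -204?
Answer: 6768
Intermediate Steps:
g(P, -65) + 6972 = -204 + 6972 = 6768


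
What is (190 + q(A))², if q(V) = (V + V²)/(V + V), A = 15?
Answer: 39204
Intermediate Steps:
q(V) = (V + V²)/(2*V) (q(V) = (V + V²)/((2*V)) = (V + V²)*(1/(2*V)) = (V + V²)/(2*V))
(190 + q(A))² = (190 + (½ + (½)*15))² = (190 + (½ + 15/2))² = (190 + 8)² = 198² = 39204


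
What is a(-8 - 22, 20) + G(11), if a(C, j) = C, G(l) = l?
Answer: -19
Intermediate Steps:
a(-8 - 22, 20) + G(11) = (-8 - 22) + 11 = -30 + 11 = -19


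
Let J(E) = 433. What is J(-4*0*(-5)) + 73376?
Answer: 73809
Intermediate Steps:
J(-4*0*(-5)) + 73376 = 433 + 73376 = 73809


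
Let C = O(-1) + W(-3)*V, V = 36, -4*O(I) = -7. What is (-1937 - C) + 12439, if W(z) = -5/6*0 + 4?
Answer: 41425/4 ≈ 10356.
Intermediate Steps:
O(I) = 7/4 (O(I) = -1/4*(-7) = 7/4)
W(z) = 4 (W(z) = -5*1/6*0 + 4 = -5/6*0 + 4 = 0 + 4 = 4)
C = 583/4 (C = 7/4 + 4*36 = 7/4 + 144 = 583/4 ≈ 145.75)
(-1937 - C) + 12439 = (-1937 - 1*583/4) + 12439 = (-1937 - 583/4) + 12439 = -8331/4 + 12439 = 41425/4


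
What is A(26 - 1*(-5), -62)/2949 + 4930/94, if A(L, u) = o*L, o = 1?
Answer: 7270742/138603 ≈ 52.457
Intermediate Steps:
A(L, u) = L (A(L, u) = 1*L = L)
A(26 - 1*(-5), -62)/2949 + 4930/94 = (26 - 1*(-5))/2949 + 4930/94 = (26 + 5)*(1/2949) + 4930*(1/94) = 31*(1/2949) + 2465/47 = 31/2949 + 2465/47 = 7270742/138603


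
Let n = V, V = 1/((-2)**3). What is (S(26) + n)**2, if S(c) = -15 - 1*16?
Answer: 62001/64 ≈ 968.77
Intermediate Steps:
S(c) = -31 (S(c) = -15 - 16 = -31)
V = -1/8 (V = 1/(-8) = -1/8 ≈ -0.12500)
n = -1/8 ≈ -0.12500
(S(26) + n)**2 = (-31 - 1/8)**2 = (-249/8)**2 = 62001/64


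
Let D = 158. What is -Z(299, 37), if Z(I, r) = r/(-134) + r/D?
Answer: 222/5293 ≈ 0.041942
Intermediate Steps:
Z(I, r) = -6*r/5293 (Z(I, r) = r/(-134) + r/158 = r*(-1/134) + r*(1/158) = -r/134 + r/158 = -6*r/5293)
-Z(299, 37) = -(-6)*37/5293 = -1*(-222/5293) = 222/5293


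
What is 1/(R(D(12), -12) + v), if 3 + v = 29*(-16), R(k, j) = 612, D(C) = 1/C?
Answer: 1/145 ≈ 0.0068966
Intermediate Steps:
v = -467 (v = -3 + 29*(-16) = -3 - 464 = -467)
1/(R(D(12), -12) + v) = 1/(612 - 467) = 1/145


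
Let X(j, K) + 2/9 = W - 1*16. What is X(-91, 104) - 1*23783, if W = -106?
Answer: -215147/9 ≈ -23905.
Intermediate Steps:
X(j, K) = -1100/9 (X(j, K) = -2/9 + (-106 - 1*16) = -2/9 + (-106 - 16) = -2/9 - 122 = -1100/9)
X(-91, 104) - 1*23783 = -1100/9 - 1*23783 = -1100/9 - 23783 = -215147/9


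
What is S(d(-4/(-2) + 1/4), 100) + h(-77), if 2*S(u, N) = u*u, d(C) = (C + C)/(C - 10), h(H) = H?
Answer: -73835/961 ≈ -76.831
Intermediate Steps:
d(C) = 2*C/(-10 + C) (d(C) = (2*C)/(-10 + C) = 2*C/(-10 + C))
S(u, N) = u²/2 (S(u, N) = (u*u)/2 = u²/2)
S(d(-4/(-2) + 1/4), 100) + h(-77) = (2*(-4/(-2) + 1/4)/(-10 + (-4/(-2) + 1/4)))²/2 - 77 = (2*(-4*(-½) + 1*(¼))/(-10 + (-4*(-½) + 1*(¼))))²/2 - 77 = (2*(2 + ¼)/(-10 + (2 + ¼)))²/2 - 77 = (2*(9/4)/(-10 + 9/4))²/2 - 77 = (2*(9/4)/(-31/4))²/2 - 77 = (2*(9/4)*(-4/31))²/2 - 77 = (-18/31)²/2 - 77 = (½)*(324/961) - 77 = 162/961 - 77 = -73835/961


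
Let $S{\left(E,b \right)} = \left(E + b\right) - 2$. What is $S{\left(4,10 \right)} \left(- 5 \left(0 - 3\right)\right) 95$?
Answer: $17100$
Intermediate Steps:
$S{\left(E,b \right)} = -2 + E + b$
$S{\left(4,10 \right)} \left(- 5 \left(0 - 3\right)\right) 95 = \left(-2 + 4 + 10\right) \left(- 5 \left(0 - 3\right)\right) 95 = 12 \left(\left(-5\right) \left(-3\right)\right) 95 = 12 \cdot 15 \cdot 95 = 180 \cdot 95 = 17100$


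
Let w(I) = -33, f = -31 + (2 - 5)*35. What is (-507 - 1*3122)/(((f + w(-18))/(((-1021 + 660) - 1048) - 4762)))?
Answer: -22394559/169 ≈ -1.3251e+5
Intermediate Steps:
f = -136 (f = -31 - 3*35 = -31 - 105 = -136)
(-507 - 1*3122)/(((f + w(-18))/(((-1021 + 660) - 1048) - 4762))) = (-507 - 1*3122)/(((-136 - 33)/(((-1021 + 660) - 1048) - 4762))) = (-507 - 3122)/((-169/((-361 - 1048) - 4762))) = -3629/((-169/(-1409 - 4762))) = -3629/((-169/(-6171))) = -3629/((-169*(-1/6171))) = -3629/169/6171 = -3629*6171/169 = -22394559/169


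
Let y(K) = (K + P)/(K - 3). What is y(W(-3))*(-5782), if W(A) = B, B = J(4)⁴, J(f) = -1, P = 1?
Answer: 5782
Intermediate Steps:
B = 1 (B = (-1)⁴ = 1)
W(A) = 1
y(K) = (1 + K)/(-3 + K) (y(K) = (K + 1)/(K - 3) = (1 + K)/(-3 + K))
y(W(-3))*(-5782) = ((1 + 1)/(-3 + 1))*(-5782) = (2/(-2))*(-5782) = -½*2*(-5782) = -1*(-5782) = 5782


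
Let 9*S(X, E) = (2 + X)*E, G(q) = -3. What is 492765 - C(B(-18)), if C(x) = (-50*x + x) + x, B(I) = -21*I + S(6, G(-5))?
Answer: 510781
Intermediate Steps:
S(X, E) = E*(2 + X)/9 (S(X, E) = ((2 + X)*E)/9 = (E*(2 + X))/9 = E*(2 + X)/9)
B(I) = -8/3 - 21*I (B(I) = -21*I + (⅑)*(-3)*(2 + 6) = -21*I + (⅑)*(-3)*8 = -21*I - 8/3 = -8/3 - 21*I)
C(x) = -48*x (C(x) = -49*x + x = -48*x)
492765 - C(B(-18)) = 492765 - (-48)*(-8/3 - 21*(-18)) = 492765 - (-48)*(-8/3 + 378) = 492765 - (-48)*1126/3 = 492765 - 1*(-18016) = 492765 + 18016 = 510781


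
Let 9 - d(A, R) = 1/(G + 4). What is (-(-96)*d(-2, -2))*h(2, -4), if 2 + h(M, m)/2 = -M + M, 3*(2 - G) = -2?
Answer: -16992/5 ≈ -3398.4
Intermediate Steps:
G = 8/3 (G = 2 - ⅓*(-2) = 2 + ⅔ = 8/3 ≈ 2.6667)
h(M, m) = -4 (h(M, m) = -4 + 2*(-M + M) = -4 + 2*0 = -4 + 0 = -4)
d(A, R) = 177/20 (d(A, R) = 9 - 1/(8/3 + 4) = 9 - 1/20/3 = 9 - 1*3/20 = 9 - 3/20 = 177/20)
(-(-96)*d(-2, -2))*h(2, -4) = -(-96)*177/20*(-4) = -16*(-531/10)*(-4) = (4248/5)*(-4) = -16992/5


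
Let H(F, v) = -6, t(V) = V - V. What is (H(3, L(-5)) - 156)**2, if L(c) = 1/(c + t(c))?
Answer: 26244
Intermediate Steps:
t(V) = 0
L(c) = 1/c (L(c) = 1/(c + 0) = 1/c)
(H(3, L(-5)) - 156)**2 = (-6 - 156)**2 = (-162)**2 = 26244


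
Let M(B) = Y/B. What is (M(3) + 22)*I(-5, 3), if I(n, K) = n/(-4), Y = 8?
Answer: 185/6 ≈ 30.833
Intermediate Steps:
I(n, K) = -n/4 (I(n, K) = n*(-1/4) = -n/4)
M(B) = 8/B
(M(3) + 22)*I(-5, 3) = (8/3 + 22)*(-1/4*(-5)) = (8*(1/3) + 22)*(5/4) = (8/3 + 22)*(5/4) = (74/3)*(5/4) = 185/6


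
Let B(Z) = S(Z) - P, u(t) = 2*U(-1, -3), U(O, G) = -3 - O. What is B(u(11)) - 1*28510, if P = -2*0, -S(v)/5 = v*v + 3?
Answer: -28605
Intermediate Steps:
S(v) = -15 - 5*v**2 (S(v) = -5*(v*v + 3) = -5*(v**2 + 3) = -5*(3 + v**2) = -15 - 5*v**2)
P = 0
u(t) = -4 (u(t) = 2*(-3 - 1*(-1)) = 2*(-3 + 1) = 2*(-2) = -4)
B(Z) = -15 - 5*Z**2 (B(Z) = (-15 - 5*Z**2) - 1*0 = (-15 - 5*Z**2) + 0 = -15 - 5*Z**2)
B(u(11)) - 1*28510 = (-15 - 5*(-4)**2) - 1*28510 = (-15 - 5*16) - 28510 = (-15 - 80) - 28510 = -95 - 28510 = -28605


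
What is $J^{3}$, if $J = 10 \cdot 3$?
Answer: $27000$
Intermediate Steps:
$J = 30$
$J^{3} = 30^{3} = 27000$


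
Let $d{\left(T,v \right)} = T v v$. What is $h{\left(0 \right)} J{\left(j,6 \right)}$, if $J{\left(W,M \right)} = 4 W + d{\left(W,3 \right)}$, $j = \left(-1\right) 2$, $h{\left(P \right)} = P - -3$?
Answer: $-78$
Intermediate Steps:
$d{\left(T,v \right)} = T v^{2}$
$h{\left(P \right)} = 3 + P$ ($h{\left(P \right)} = P + 3 = 3 + P$)
$j = -2$
$J{\left(W,M \right)} = 13 W$ ($J{\left(W,M \right)} = 4 W + W 3^{2} = 4 W + W 9 = 4 W + 9 W = 13 W$)
$h{\left(0 \right)} J{\left(j,6 \right)} = \left(3 + 0\right) 13 \left(-2\right) = 3 \left(-26\right) = -78$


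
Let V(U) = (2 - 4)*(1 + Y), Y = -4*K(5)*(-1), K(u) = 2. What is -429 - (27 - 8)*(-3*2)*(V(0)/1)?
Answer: -2481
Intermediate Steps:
Y = 8 (Y = -4*2*(-1) = -8*(-1) = 8)
V(U) = -18 (V(U) = (2 - 4)*(1 + 8) = -2*9 = -18)
-429 - (27 - 8)*(-3*2)*(V(0)/1) = -429 - (27 - 8)*(-3*2)*(-18/1) = -429 - 19*(-(-108)) = -429 - 19*(-6*(-18)) = -429 - 19*108 = -429 - 1*2052 = -429 - 2052 = -2481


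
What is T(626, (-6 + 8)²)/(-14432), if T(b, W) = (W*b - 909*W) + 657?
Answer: 475/14432 ≈ 0.032913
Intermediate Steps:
T(b, W) = 657 - 909*W + W*b (T(b, W) = (-909*W + W*b) + 657 = 657 - 909*W + W*b)
T(626, (-6 + 8)²)/(-14432) = (657 - 909*(-6 + 8)² + (-6 + 8)²*626)/(-14432) = (657 - 909*2² + 2²*626)*(-1/14432) = (657 - 909*4 + 4*626)*(-1/14432) = (657 - 3636 + 2504)*(-1/14432) = -475*(-1/14432) = 475/14432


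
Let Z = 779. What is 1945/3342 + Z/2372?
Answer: 3608479/3963612 ≈ 0.91040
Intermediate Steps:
1945/3342 + Z/2372 = 1945/3342 + 779/2372 = 3608479/3963612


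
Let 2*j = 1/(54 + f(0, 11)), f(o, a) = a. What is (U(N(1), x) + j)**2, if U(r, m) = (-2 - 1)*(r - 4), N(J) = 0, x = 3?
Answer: 2436721/16900 ≈ 144.18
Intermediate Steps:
U(r, m) = 12 - 3*r (U(r, m) = -3*(-4 + r) = 12 - 3*r)
j = 1/130 (j = 1/(2*(54 + 11)) = (1/2)/65 = (1/2)*(1/65) = 1/130 ≈ 0.0076923)
(U(N(1), x) + j)**2 = ((12 - 3*0) + 1/130)**2 = ((12 + 0) + 1/130)**2 = (12 + 1/130)**2 = (1561/130)**2 = 2436721/16900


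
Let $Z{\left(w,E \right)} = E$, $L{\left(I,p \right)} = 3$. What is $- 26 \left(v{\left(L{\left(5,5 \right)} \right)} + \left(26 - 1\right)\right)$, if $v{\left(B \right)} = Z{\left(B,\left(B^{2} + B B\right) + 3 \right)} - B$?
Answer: $-1118$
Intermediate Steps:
$v{\left(B \right)} = 3 - B + 2 B^{2}$ ($v{\left(B \right)} = \left(\left(B^{2} + B B\right) + 3\right) - B = \left(\left(B^{2} + B^{2}\right) + 3\right) - B = \left(2 B^{2} + 3\right) - B = \left(3 + 2 B^{2}\right) - B = 3 - B + 2 B^{2}$)
$- 26 \left(v{\left(L{\left(5,5 \right)} \right)} + \left(26 - 1\right)\right) = - 26 \left(\left(3 - 3 + 2 \cdot 3^{2}\right) + \left(26 - 1\right)\right) = - 26 \left(\left(3 - 3 + 2 \cdot 9\right) + \left(26 - 1\right)\right) = - 26 \left(\left(3 - 3 + 18\right) + 25\right) = - 26 \left(18 + 25\right) = \left(-26\right) 43 = -1118$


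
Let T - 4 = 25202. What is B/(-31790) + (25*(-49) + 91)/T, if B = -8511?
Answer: 29746401/133549790 ≈ 0.22274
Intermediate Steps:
T = 25206 (T = 4 + 25202 = 25206)
B/(-31790) + (25*(-49) + 91)/T = -8511/(-31790) + (25*(-49) + 91)/25206 = -8511*(-1/31790) + (-1225 + 91)*(1/25206) = 8511/31790 - 1134*1/25206 = 8511/31790 - 189/4201 = 29746401/133549790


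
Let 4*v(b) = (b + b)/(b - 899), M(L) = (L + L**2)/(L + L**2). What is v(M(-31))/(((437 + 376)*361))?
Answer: -1/527113428 ≈ -1.8971e-9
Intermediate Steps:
M(L) = 1
v(b) = b/(2*(-899 + b)) (v(b) = ((b + b)/(b - 899))/4 = ((2*b)/(-899 + b))/4 = (2*b/(-899 + b))/4 = b/(2*(-899 + b)))
v(M(-31))/(((437 + 376)*361)) = ((1/2)*1/(-899 + 1))/(((437 + 376)*361)) = ((1/2)*1/(-898))/((813*361)) = ((1/2)*1*(-1/898))/293493 = -1/1796*1/293493 = -1/527113428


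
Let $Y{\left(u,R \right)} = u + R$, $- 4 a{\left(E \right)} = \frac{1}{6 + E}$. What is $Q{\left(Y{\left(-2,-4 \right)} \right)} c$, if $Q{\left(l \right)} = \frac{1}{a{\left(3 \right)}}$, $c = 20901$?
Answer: $-752436$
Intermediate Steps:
$a{\left(E \right)} = - \frac{1}{4 \left(6 + E\right)}$
$Y{\left(u,R \right)} = R + u$
$Q{\left(l \right)} = -36$ ($Q{\left(l \right)} = \frac{1}{\left(-1\right) \frac{1}{24 + 4 \cdot 3}} = \frac{1}{\left(-1\right) \frac{1}{24 + 12}} = \frac{1}{\left(-1\right) \frac{1}{36}} = \frac{1}{- \frac{1}{36}} = -36$)
$Q{\left(Y{\left(-2,-4 \right)} \right)} c = \left(-36\right) 20901 = -752436$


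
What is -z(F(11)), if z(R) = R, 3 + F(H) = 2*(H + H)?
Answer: -41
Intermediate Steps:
F(H) = -3 + 4*H (F(H) = -3 + 2*(H + H) = -3 + 2*(2*H) = -3 + 4*H)
-z(F(11)) = -(-3 + 4*11) = -(-3 + 44) = -1*41 = -41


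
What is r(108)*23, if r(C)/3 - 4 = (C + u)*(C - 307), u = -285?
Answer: 2430663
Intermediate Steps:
r(C) = 12 + 3*(-307 + C)*(-285 + C) (r(C) = 12 + 3*((C - 285)*(C - 307)) = 12 + 3*((-285 + C)*(-307 + C)) = 12 + 3*((-307 + C)*(-285 + C)) = 12 + 3*(-307 + C)*(-285 + C))
r(108)*23 = (262497 - 1776*108 + 3*108²)*23 = (262497 - 191808 + 3*11664)*23 = (262497 - 191808 + 34992)*23 = 105681*23 = 2430663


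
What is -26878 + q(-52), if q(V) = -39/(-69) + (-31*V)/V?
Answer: -618894/23 ≈ -26908.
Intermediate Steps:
q(V) = -700/23 (q(V) = -39*(-1/69) - 31 = 13/23 - 31 = -700/23)
-26878 + q(-52) = -26878 - 700/23 = -618894/23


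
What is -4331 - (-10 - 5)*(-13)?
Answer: -4526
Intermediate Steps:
-4331 - (-10 - 5)*(-13) = -4331 - (-15)*(-13) = -4331 - 1*195 = -4331 - 195 = -4526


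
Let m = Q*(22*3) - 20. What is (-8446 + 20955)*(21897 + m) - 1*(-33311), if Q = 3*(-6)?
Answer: 258832012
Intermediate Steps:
Q = -18
m = -1208 (m = -396*3 - 20 = -18*66 - 20 = -1188 - 20 = -1208)
(-8446 + 20955)*(21897 + m) - 1*(-33311) = (-8446 + 20955)*(21897 - 1208) - 1*(-33311) = 12509*20689 + 33311 = 258798701 + 33311 = 258832012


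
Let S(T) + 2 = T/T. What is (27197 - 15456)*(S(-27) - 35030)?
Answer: -411298971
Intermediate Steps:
S(T) = -1 (S(T) = -2 + T/T = -2 + 1 = -1)
(27197 - 15456)*(S(-27) - 35030) = (27197 - 15456)*(-1 - 35030) = 11741*(-35031) = -411298971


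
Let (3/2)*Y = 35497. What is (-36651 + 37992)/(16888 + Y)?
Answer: 4023/121658 ≈ 0.033068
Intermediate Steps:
Y = 70994/3 (Y = (⅔)*35497 = 70994/3 ≈ 23665.)
(-36651 + 37992)/(16888 + Y) = (-36651 + 37992)/(16888 + 70994/3) = 1341/(121658/3) = 1341*(3/121658) = 4023/121658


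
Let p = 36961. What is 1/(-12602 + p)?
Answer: 1/24359 ≈ 4.1053e-5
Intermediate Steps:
1/(-12602 + p) = 1/(-12602 + 36961) = 1/24359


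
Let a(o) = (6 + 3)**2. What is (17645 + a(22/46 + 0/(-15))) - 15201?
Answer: 2525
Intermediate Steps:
a(o) = 81 (a(o) = 9**2 = 81)
(17645 + a(22/46 + 0/(-15))) - 15201 = (17645 + 81) - 15201 = 17726 - 15201 = 2525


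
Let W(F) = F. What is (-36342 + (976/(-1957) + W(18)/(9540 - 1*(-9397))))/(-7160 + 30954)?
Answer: -673421195882/440899357973 ≈ -1.5274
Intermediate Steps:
(-36342 + (976/(-1957) + W(18)/(9540 - 1*(-9397))))/(-7160 + 30954) = (-36342 + (976/(-1957) + 18/(9540 - 1*(-9397))))/(-7160 + 30954) = (-36342 + (976*(-1/1957) + 18/(9540 + 9397)))/23794 = (-36342 + (-976/1957 + 18/18937))*(1/23794) = (-36342 - 18447286/37059709)*(1/23794) = -1346842391764/37059709*1/23794 = -673421195882/440899357973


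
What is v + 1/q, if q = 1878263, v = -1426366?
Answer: -2679090482257/1878263 ≈ -1.4264e+6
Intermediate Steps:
v + 1/q = -1426366 + 1/1878263 = -2679090482257/1878263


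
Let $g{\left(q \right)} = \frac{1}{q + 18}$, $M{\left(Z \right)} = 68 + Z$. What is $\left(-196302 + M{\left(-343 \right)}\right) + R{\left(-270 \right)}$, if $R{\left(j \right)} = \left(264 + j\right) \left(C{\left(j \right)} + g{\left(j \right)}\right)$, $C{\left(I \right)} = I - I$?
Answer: $- \frac{8256233}{42} \approx -1.9658 \cdot 10^{5}$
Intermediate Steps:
$g{\left(q \right)} = \frac{1}{18 + q}$
$C{\left(I \right)} = 0$
$R{\left(j \right)} = \frac{264 + j}{18 + j}$ ($R{\left(j \right)} = \left(264 + j\right) \left(0 + \frac{1}{18 + j}\right) = \frac{264 + j}{18 + j}$)
$\left(-196302 + M{\left(-343 \right)}\right) + R{\left(-270 \right)} = \left(-196302 + \left(68 - 343\right)\right) + \frac{264 - 270}{18 - 270} = \left(-196302 - 275\right) + \frac{1}{-252} \left(-6\right) = -196577 - - \frac{1}{42} = -196577 + \frac{1}{42} = - \frac{8256233}{42}$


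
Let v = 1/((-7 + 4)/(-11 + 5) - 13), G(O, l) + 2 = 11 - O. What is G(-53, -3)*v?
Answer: -124/25 ≈ -4.9600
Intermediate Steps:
G(O, l) = 9 - O (G(O, l) = -2 + (11 - O) = 9 - O)
v = -2/25 (v = 1/(-3/(-6) - 13) = 1/(-3*(-1/6) - 13) = 1/(1/2 - 13) = 1/(-25/2) = -2/25 ≈ -0.080000)
G(-53, -3)*v = (9 - 1*(-53))*(-2/25) = (9 + 53)*(-2/25) = 62*(-2/25) = -124/25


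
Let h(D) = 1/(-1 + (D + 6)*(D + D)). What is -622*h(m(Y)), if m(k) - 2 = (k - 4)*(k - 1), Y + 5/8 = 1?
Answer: -1273856/177313 ≈ -7.1842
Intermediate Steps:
Y = 3/8 (Y = -5/8 + 1 = 3/8 ≈ 0.37500)
m(k) = 2 + (-1 + k)*(-4 + k) (m(k) = 2 + (k - 4)*(k - 1) = 2 + (-4 + k)*(-1 + k) = 2 + (-1 + k)*(-4 + k))
h(D) = 1/(-1 + 2*D*(6 + D)) (h(D) = 1/(-1 + (6 + D)*(2*D)) = 1/(-1 + 2*D*(6 + D)))
-622*h(m(Y)) = -622/(-1 + 2*(6 + (3/8)**2 - 5*3/8)**2 + 12*(6 + (3/8)**2 - 5*3/8)) = -622/(-1 + 2*(6 + 9/64 - 15/8)**2 + 12*(6 + 9/64 - 15/8)) = -622/(-1 + 2*(273/64)**2 + 12*(273/64)) = -622/(-1 + 2*(74529/4096) + 819/16) = -622/(-1 + 74529/2048 + 819/16) = -622/177313/2048 = -622*2048/177313 = -1273856/177313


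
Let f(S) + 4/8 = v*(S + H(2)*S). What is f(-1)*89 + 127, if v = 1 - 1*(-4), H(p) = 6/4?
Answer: -1030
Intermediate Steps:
H(p) = 3/2 (H(p) = 6*(¼) = 3/2)
v = 5 (v = 1 + 4 = 5)
f(S) = -½ + 25*S/2 (f(S) = -½ + 5*(S + 3*S/2) = -½ + 5*(5*S/2) = -½ + 25*S/2)
f(-1)*89 + 127 = (-½ + (25/2)*(-1))*89 + 127 = (-½ - 25/2)*89 + 127 = -13*89 + 127 = -1157 + 127 = -1030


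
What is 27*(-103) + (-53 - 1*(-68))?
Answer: -2766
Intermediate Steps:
27*(-103) + (-53 - 1*(-68)) = -2781 + (-53 + 68) = -2781 + 15 = -2766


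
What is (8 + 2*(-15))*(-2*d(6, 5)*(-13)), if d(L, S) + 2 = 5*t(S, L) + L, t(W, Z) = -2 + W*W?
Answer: -68068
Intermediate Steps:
t(W, Z) = -2 + W²
d(L, S) = -12 + L + 5*S² (d(L, S) = -2 + (5*(-2 + S²) + L) = -2 + ((-10 + 5*S²) + L) = -2 + (-10 + L + 5*S²) = -12 + L + 5*S²)
(8 + 2*(-15))*(-2*d(6, 5)*(-13)) = (8 + 2*(-15))*(-2*(-12 + 6 + 5*5²)*(-13)) = (8 - 30)*(-2*(-12 + 6 + 5*25)*(-13)) = -22*(-2*(-12 + 6 + 125))*(-13) = -22*(-2*119)*(-13) = -(-5236)*(-13) = -22*3094 = -68068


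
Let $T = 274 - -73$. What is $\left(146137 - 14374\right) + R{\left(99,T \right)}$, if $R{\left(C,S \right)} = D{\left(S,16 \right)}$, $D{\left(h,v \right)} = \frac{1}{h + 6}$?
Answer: $\frac{46512340}{353} \approx 1.3176 \cdot 10^{5}$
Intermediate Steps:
$T = 347$ ($T = 274 + \left(-63 + 136\right) = 274 + 73 = 347$)
$D{\left(h,v \right)} = \frac{1}{6 + h}$
$R{\left(C,S \right)} = \frac{1}{6 + S}$
$\left(146137 - 14374\right) + R{\left(99,T \right)} = \left(146137 - 14374\right) + \frac{1}{6 + 347} = \left(146137 - 14374\right) + \frac{1}{353} = 131763 + \frac{1}{353} = \frac{46512340}{353}$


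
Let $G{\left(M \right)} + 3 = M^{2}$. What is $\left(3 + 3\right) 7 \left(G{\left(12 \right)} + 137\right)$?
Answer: $11676$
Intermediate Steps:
$G{\left(M \right)} = -3 + M^{2}$
$\left(3 + 3\right) 7 \left(G{\left(12 \right)} + 137\right) = \left(3 + 3\right) 7 \left(\left(-3 + 12^{2}\right) + 137\right) = 6 \cdot 7 \left(\left(-3 + 144\right) + 137\right) = 42 \left(141 + 137\right) = 42 \cdot 278 = 11676$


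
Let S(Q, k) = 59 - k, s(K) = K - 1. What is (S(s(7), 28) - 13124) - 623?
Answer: -13716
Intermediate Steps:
s(K) = -1 + K
(S(s(7), 28) - 13124) - 623 = ((59 - 1*28) - 13124) - 623 = ((59 - 28) - 13124) - 623 = (31 - 13124) - 623 = -13093 - 623 = -13716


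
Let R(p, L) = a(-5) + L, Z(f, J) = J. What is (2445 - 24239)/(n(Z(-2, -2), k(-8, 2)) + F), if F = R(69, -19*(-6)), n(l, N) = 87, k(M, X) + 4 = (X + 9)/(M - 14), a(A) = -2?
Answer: -21794/199 ≈ -109.52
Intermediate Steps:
R(p, L) = -2 + L
k(M, X) = -4 + (9 + X)/(-14 + M) (k(M, X) = -4 + (X + 9)/(M - 14) = -4 + (9 + X)/(-14 + M))
F = 112 (F = -2 - 19*(-6) = -2 + 114 = 112)
(2445 - 24239)/(n(Z(-2, -2), k(-8, 2)) + F) = (2445 - 24239)/(87 + 112) = -21794/199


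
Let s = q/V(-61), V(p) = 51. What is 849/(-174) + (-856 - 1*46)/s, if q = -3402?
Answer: 284225/32886 ≈ 8.6427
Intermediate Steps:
s = -1134/17 (s = -3402/51 = -3402*1/51 = -1134/17 ≈ -66.706)
849/(-174) + (-856 - 1*46)/s = 849/(-174) + (-856 - 1*46)/(-1134/17) = 849*(-1/174) + (-856 - 46)*(-17/1134) = -283/58 - 902*(-17/1134) = -283/58 + 7667/567 = 284225/32886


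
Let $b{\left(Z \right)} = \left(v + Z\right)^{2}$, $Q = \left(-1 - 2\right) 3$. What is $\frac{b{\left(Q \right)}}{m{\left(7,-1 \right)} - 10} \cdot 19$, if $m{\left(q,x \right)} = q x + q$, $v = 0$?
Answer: $- \frac{1539}{10} \approx -153.9$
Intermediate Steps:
$Q = -9$ ($Q = \left(-3\right) 3 = -9$)
$m{\left(q,x \right)} = q + q x$
$b{\left(Z \right)} = Z^{2}$ ($b{\left(Z \right)} = \left(0 + Z\right)^{2} = Z^{2}$)
$\frac{b{\left(Q \right)}}{m{\left(7,-1 \right)} - 10} \cdot 19 = \frac{\left(-9\right)^{2}}{7 \left(1 - 1\right) - 10} \cdot 19 = \frac{1}{7 \cdot 0 - 10} \cdot 81 \cdot 19 = \frac{1}{0 - 10} \cdot 81 \cdot 19 = \frac{1}{-10} \cdot 81 \cdot 19 = \left(- \frac{1}{10}\right) 81 \cdot 19 = \left(- \frac{81}{10}\right) 19 = - \frac{1539}{10}$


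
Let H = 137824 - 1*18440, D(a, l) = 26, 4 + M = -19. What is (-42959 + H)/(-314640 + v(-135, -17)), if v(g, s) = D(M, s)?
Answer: -76425/314614 ≈ -0.24292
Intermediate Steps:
M = -23 (M = -4 - 19 = -23)
v(g, s) = 26
H = 119384 (H = 137824 - 18440 = 119384)
(-42959 + H)/(-314640 + v(-135, -17)) = (-42959 + 119384)/(-314640 + 26) = 76425/(-314614) = 76425*(-1/314614) = -76425/314614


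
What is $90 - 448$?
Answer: $-358$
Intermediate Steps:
$90 - 448 = -358$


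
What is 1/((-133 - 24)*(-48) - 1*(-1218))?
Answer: 1/8754 ≈ 0.00011423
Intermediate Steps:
1/((-133 - 24)*(-48) - 1*(-1218)) = 1/(-157*(-48) + 1218) = 1/(7536 + 1218) = 1/8754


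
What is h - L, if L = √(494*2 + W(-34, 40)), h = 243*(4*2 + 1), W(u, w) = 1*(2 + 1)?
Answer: 2187 - √991 ≈ 2155.5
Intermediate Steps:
W(u, w) = 3 (W(u, w) = 1*3 = 3)
h = 2187 (h = 243*(8 + 1) = 243*9 = 2187)
L = √991 (L = √(494*2 + 3) = √(988 + 3) = √991 ≈ 31.480)
h - L = 2187 - √991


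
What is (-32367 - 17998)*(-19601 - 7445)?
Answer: 1362171790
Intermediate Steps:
(-32367 - 17998)*(-19601 - 7445) = -50365*(-27046) = 1362171790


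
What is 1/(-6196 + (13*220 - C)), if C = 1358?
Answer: -1/4694 ≈ -0.00021304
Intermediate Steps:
1/(-6196 + (13*220 - C)) = 1/(-6196 + (13*220 - 1*1358)) = 1/(-6196 + (2860 - 1358)) = 1/(-6196 + 1502) = 1/(-4694) = -1/4694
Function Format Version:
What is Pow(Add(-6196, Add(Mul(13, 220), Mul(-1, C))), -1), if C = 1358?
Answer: Rational(-1, 4694) ≈ -0.00021304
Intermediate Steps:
Pow(Add(-6196, Add(Mul(13, 220), Mul(-1, C))), -1) = Pow(Add(-6196, Add(Mul(13, 220), Mul(-1, 1358))), -1) = Pow(Add(-6196, Add(2860, -1358)), -1) = Pow(Add(-6196, 1502), -1) = Pow(-4694, -1) = Rational(-1, 4694)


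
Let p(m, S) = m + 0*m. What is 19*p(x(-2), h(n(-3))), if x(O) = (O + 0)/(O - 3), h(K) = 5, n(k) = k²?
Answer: 38/5 ≈ 7.6000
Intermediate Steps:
x(O) = O/(-3 + O)
p(m, S) = m (p(m, S) = m + 0 = m)
19*p(x(-2), h(n(-3))) = 19*(-2/(-3 - 2)) = 19*(-2/(-5)) = 19*(-2*(-⅕)) = 19*(⅖) = 38/5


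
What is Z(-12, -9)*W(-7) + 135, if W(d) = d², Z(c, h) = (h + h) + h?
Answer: -1188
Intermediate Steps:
Z(c, h) = 3*h (Z(c, h) = 2*h + h = 3*h)
Z(-12, -9)*W(-7) + 135 = (3*(-9))*(-7)² + 135 = -27*49 + 135 = -1323 + 135 = -1188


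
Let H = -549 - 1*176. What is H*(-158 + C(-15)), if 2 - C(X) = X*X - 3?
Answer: 274050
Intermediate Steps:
C(X) = 5 - X**2 (C(X) = 2 - (X*X - 3) = 2 - (X**2 - 3) = 2 - (-3 + X**2) = 2 + (3 - X**2) = 5 - X**2)
H = -725 (H = -549 - 176 = -725)
H*(-158 + C(-15)) = -725*(-158 + (5 - 1*(-15)**2)) = -725*(-158 + (5 - 1*225)) = -725*(-158 + (5 - 225)) = -725*(-158 - 220) = -725*(-378) = 274050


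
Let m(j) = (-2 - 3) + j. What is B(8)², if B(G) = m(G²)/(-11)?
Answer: 3481/121 ≈ 28.769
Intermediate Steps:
m(j) = -5 + j
B(G) = 5/11 - G²/11 (B(G) = (-5 + G²)/(-11) = (-5 + G²)*(-1/11) = 5/11 - G²/11)
B(8)² = (5/11 - 1/11*8²)² = (5/11 - 1/11*64)² = (5/11 - 64/11)² = (-59/11)² = 3481/121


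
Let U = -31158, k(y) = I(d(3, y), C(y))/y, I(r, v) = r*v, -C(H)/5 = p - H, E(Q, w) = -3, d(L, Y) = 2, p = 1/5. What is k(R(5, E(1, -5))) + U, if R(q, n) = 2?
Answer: -31149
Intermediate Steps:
p = ⅕ ≈ 0.20000
C(H) = -1 + 5*H (C(H) = -5*(⅕ - H) = -1 + 5*H)
k(y) = (-2 + 10*y)/y (k(y) = (2*(-1 + 5*y))/y = (-2 + 10*y)/y)
k(R(5, E(1, -5))) + U = (10 - 2/2) - 31158 = (10 - 2*½) - 31158 = (10 - 1) - 31158 = 9 - 31158 = -31149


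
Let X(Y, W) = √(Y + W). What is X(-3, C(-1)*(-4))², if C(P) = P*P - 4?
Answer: 9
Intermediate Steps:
C(P) = -4 + P² (C(P) = P² - 4 = -4 + P²)
X(Y, W) = √(W + Y)
X(-3, C(-1)*(-4))² = (√((-4 + (-1)²)*(-4) - 3))² = (√((-4 + 1)*(-4) - 3))² = (√(-3*(-4) - 3))² = (√(12 - 3))² = (√9)² = 3² = 9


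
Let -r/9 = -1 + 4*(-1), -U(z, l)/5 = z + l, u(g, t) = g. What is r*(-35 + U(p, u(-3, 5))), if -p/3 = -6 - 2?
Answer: -6300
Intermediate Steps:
p = 24 (p = -3*(-6 - 2) = -3*(-8) = 24)
U(z, l) = -5*l - 5*z (U(z, l) = -5*(z + l) = -5*(l + z) = -5*l - 5*z)
r = 45 (r = -9*(-1 + 4*(-1)) = -9*(-1 - 4) = -9*(-5) = 45)
r*(-35 + U(p, u(-3, 5))) = 45*(-35 + (-5*(-3) - 5*24)) = 45*(-35 + (15 - 120)) = 45*(-35 - 105) = 45*(-140) = -6300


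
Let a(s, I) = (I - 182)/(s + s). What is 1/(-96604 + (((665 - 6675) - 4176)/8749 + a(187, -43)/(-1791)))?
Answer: -651153074/62904749445207 ≈ -1.0351e-5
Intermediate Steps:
a(s, I) = (-182 + I)/(2*s) (a(s, I) = (-182 + I)/((2*s)) = (-182 + I)*(1/(2*s)) = (-182 + I)/(2*s))
1/(-96604 + (((665 - 6675) - 4176)/8749 + a(187, -43)/(-1791))) = 1/(-96604 + (((665 - 6675) - 4176)/8749 + ((½)*(-182 - 43)/187)/(-1791))) = 1/(-96604 + ((-6010 - 4176)*(1/8749) + ((½)*(1/187)*(-225))*(-1/1791))) = 1/(-96604 + (-10186*1/8749 - 225/374*(-1/1791))) = 1/(-96604 + (-10186/8749 + 25/74426)) = 1/(-96604 - 757884511/651153074) = 1/(-62904749445207/651153074) = -651153074/62904749445207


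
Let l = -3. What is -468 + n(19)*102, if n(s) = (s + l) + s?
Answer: 3102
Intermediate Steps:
n(s) = -3 + 2*s (n(s) = (s - 3) + s = (-3 + s) + s = -3 + 2*s)
-468 + n(19)*102 = -468 + (-3 + 2*19)*102 = -468 + (-3 + 38)*102 = -468 + 35*102 = -468 + 3570 = 3102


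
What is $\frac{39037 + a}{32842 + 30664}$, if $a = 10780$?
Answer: $\frac{49817}{63506} \approx 0.78445$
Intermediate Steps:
$\frac{39037 + a}{32842 + 30664} = \frac{39037 + 10780}{32842 + 30664} = \frac{49817}{63506}$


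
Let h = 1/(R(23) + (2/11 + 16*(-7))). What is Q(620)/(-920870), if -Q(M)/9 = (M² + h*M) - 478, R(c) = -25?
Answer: 520016211/138590935 ≈ 3.7522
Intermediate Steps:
h = -11/1505 (h = 1/(-25 + (2/11 + 16*(-7))) = 1/(-25 + (2*(1/11) - 112)) = 1/(-25 + (2/11 - 112)) = 1/(-25 - 1230/11) = 1/(-1505/11) = -11/1505 ≈ -0.0073090)
Q(M) = 4302 - 9*M² + 99*M/1505 (Q(M) = -9*((M² - 11*M/1505) - 478) = -9*(-478 + M² - 11*M/1505) = 4302 - 9*M² + 99*M/1505)
Q(620)/(-920870) = (4302 - 9*620² + (99/1505)*620)/(-920870) = (4302 - 9*384400 + 12276/301)*(-1/920870) = (4302 - 3459600 + 12276/301)*(-1/920870) = -1040032422/301*(-1/920870) = 520016211/138590935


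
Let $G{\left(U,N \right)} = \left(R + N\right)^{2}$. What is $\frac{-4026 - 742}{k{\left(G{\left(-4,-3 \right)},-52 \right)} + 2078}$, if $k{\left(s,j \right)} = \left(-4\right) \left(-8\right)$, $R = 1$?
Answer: $- \frac{2384}{1055} \approx -2.2597$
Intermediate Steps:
$G{\left(U,N \right)} = \left(1 + N\right)^{2}$
$k{\left(s,j \right)} = 32$
$\frac{-4026 - 742}{k{\left(G{\left(-4,-3 \right)},-52 \right)} + 2078} = \frac{-4026 - 742}{32 + 2078} = - \frac{4768}{2110} = \left(-4768\right) \frac{1}{2110} = - \frac{2384}{1055}$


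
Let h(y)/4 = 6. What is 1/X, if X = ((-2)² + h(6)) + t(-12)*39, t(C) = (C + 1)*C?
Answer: 1/5176 ≈ 0.00019320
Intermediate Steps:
h(y) = 24 (h(y) = 4*6 = 24)
t(C) = C*(1 + C) (t(C) = (1 + C)*C = C*(1 + C))
X = 5176 (X = ((-2)² + 24) - 12*(1 - 12)*39 = (4 + 24) - 12*(-11)*39 = 28 + 132*39 = 28 + 5148 = 5176)
1/X = 1/5176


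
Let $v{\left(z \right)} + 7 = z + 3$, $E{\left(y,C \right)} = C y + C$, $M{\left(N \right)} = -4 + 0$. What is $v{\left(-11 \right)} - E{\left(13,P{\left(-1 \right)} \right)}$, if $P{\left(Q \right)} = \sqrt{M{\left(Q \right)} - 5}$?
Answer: $-15 - 42 i \approx -15.0 - 42.0 i$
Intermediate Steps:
$M{\left(N \right)} = -4$
$P{\left(Q \right)} = 3 i$ ($P{\left(Q \right)} = \sqrt{-4 - 5} = \sqrt{-9} = 3 i$)
$E{\left(y,C \right)} = C + C y$
$v{\left(z \right)} = -4 + z$ ($v{\left(z \right)} = -7 + \left(z + 3\right) = -7 + \left(3 + z\right) = -4 + z$)
$v{\left(-11 \right)} - E{\left(13,P{\left(-1 \right)} \right)} = \left(-4 - 11\right) - 3 i \left(1 + 13\right) = -15 - 3 i 14 = -15 - 42 i$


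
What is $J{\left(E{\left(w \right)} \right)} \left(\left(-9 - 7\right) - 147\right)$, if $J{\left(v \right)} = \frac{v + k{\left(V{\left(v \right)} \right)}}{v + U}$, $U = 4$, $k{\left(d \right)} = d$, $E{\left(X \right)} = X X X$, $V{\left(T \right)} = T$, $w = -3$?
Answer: $- \frac{8802}{23} \approx -382.7$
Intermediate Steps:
$E{\left(X \right)} = X^{3}$ ($E{\left(X \right)} = X^{2} X = X^{3}$)
$J{\left(v \right)} = \frac{2 v}{4 + v}$ ($J{\left(v \right)} = \frac{v + v}{v + 4} = \frac{2 v}{4 + v}$)
$J{\left(E{\left(w \right)} \right)} \left(\left(-9 - 7\right) - 147\right) = \frac{2 \left(-3\right)^{3}}{4 + \left(-3\right)^{3}} \left(\left(-9 - 7\right) - 147\right) = 2 \left(-27\right) \frac{1}{4 - 27} \left(-16 - 147\right) = 2 \left(-27\right) \frac{1}{-23} \left(-163\right) = 2 \left(-27\right) \left(- \frac{1}{23}\right) \left(-163\right) = \frac{54}{23} \left(-163\right) = - \frac{8802}{23}$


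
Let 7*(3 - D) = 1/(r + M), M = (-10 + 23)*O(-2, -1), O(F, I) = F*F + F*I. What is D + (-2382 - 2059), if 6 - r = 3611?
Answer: -109569781/24689 ≈ -4438.0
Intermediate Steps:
r = -3605 (r = 6 - 1*3611 = 6 - 3611 = -3605)
O(F, I) = F² + F*I
M = 78 (M = (-10 + 23)*(-2*(-2 - 1)) = 13*(-2*(-3)) = 13*6 = 78)
D = 74068/24689 (D = 3 - 1/(7*(-3605 + 78)) = 3 - ⅐/(-3527) = 3 - ⅐*(-1/3527) = 3 + 1/24689 = 74068/24689 ≈ 3.0000)
D + (-2382 - 2059) = 74068/24689 + (-2382 - 2059) = 74068/24689 - 4441 = -109569781/24689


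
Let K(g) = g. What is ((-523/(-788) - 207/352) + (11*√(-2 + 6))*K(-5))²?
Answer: 58103954534025/4808590336 ≈ 12083.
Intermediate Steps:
((-523/(-788) - 207/352) + (11*√(-2 + 6))*K(-5))² = ((-523/(-788) - 207/352) + (11*√(-2 + 6))*(-5))² = ((-523*(-1/788) - 207*1/352) + (11*√4)*(-5))² = ((523/788 - 207/352) + (11*2)*(-5))² = (5245/69344 + 22*(-5))² = (5245/69344 - 110)² = (-7622595/69344)² = 58103954534025/4808590336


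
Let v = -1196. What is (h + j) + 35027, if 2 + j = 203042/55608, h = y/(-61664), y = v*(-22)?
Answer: 67026893101/1913511 ≈ 35028.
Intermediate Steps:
y = 26312 (y = -1196*(-22) = 26312)
h = -3289/7708 (h = 26312/(-61664) = 26312*(-1/61664) = -3289/7708 ≈ -0.42670)
j = 6559/3972 (j = -2 + 203042/55608 = -2 + 203042*(1/55608) = -2 + 14503/3972 = 6559/3972 ≈ 1.6513)
(h + j) + 35027 = (-3289/7708 + 6559/3972) + 35027 = 2343304/1913511 + 35027 = 67026893101/1913511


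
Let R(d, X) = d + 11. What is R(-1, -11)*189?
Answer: 1890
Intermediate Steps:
R(d, X) = 11 + d
R(-1, -11)*189 = (11 - 1)*189 = 10*189 = 1890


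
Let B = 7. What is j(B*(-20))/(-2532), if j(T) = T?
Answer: 35/633 ≈ 0.055292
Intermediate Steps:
j(B*(-20))/(-2532) = (7*(-20))/(-2532) = -140*(-1/2532) = 35/633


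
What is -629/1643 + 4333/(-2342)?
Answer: -8592237/3847906 ≈ -2.2330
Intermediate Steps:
-629/1643 + 4333/(-2342) = -629*1/1643 + 4333*(-1/2342) = -629/1643 - 4333/2342 = -8592237/3847906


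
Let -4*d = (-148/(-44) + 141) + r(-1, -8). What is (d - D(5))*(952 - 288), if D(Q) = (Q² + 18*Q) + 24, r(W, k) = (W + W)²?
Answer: -1286168/11 ≈ -1.1692e+5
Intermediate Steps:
r(W, k) = 4*W² (r(W, k) = (2*W)² = 4*W²)
D(Q) = 24 + Q² + 18*Q
d = -408/11 (d = -((-148/(-44) + 141) + 4*(-1)²)/4 = -((-148*(-1/44) + 141) + 4*1)/4 = -((37/11 + 141) + 4)/4 = -(1588/11 + 4)/4 = -¼*1632/11 = -408/11 ≈ -37.091)
(d - D(5))*(952 - 288) = (-408/11 - (24 + 5² + 18*5))*(952 - 288) = (-408/11 - (24 + 25 + 90))*664 = (-408/11 - 1*139)*664 = (-408/11 - 139)*664 = -1937/11*664 = -1286168/11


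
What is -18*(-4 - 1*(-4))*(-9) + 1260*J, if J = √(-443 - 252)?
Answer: 1260*I*√695 ≈ 33217.0*I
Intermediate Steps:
J = I*√695 (J = √(-695) = I*√695 ≈ 26.363*I)
-18*(-4 - 1*(-4))*(-9) + 1260*J = -18*(-4 - 1*(-4))*(-9) + 1260*(I*√695) = -18*(-4 + 4)*(-9) + 1260*I*√695 = -18*0*(-9) + 1260*I*√695 = -6*0*(-9) + 1260*I*√695 = 0*(-9) + 1260*I*√695 = 0 + 1260*I*√695 = 1260*I*√695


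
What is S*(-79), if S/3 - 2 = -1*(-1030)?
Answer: -244584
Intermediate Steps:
S = 3096 (S = 6 + 3*(-1*(-1030)) = 6 + 3*1030 = 6 + 3090 = 3096)
S*(-79) = 3096*(-79) = -244584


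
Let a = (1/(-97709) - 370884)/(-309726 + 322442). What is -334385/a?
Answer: 415462543138940/36238704757 ≈ 11465.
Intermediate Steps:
a = -36238704757/1242467644 (a = (-1/97709 - 370884)/12716 = -36238704757/97709*1/12716 = -36238704757/1242467644 ≈ -29.167)
-334385/a = -334385/(-36238704757/1242467644) = -334385*(-1242467644/36238704757) = 415462543138940/36238704757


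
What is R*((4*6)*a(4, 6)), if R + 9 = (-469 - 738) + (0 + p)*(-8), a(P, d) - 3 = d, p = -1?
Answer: -260928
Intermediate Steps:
a(P, d) = 3 + d
R = -1208 (R = -9 + ((-469 - 738) + (0 - 1)*(-8)) = -9 + (-1207 - 1*(-8)) = -9 + (-1207 + 8) = -9 - 1199 = -1208)
R*((4*6)*a(4, 6)) = -1208*4*6*(3 + 6) = -28992*9 = -1208*216 = -260928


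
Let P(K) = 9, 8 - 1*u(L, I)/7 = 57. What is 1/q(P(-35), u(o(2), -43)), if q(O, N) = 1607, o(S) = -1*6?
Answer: 1/1607 ≈ 0.00062228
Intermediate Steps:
o(S) = -6
u(L, I) = -343 (u(L, I) = 56 - 7*57 = 56 - 399 = -343)
1/q(P(-35), u(o(2), -43)) = 1/1607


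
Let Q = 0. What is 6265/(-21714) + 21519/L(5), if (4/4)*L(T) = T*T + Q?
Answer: 66729563/77550 ≈ 860.47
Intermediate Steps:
L(T) = T**2 (L(T) = T*T + 0 = T**2 + 0 = T**2)
6265/(-21714) + 21519/L(5) = 6265/(-21714) + 21519/(5**2) = 6265*(-1/21714) + 21519/25 = -895/3102 + 21519*(1/25) = -895/3102 + 21519/25 = 66729563/77550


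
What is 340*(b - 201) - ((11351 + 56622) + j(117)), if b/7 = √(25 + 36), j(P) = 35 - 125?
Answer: -136223 + 2380*√61 ≈ -1.1763e+5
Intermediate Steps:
j(P) = -90
b = 7*√61 (b = 7*√(25 + 36) = 7*√61 ≈ 54.672)
340*(b - 201) - ((11351 + 56622) + j(117)) = 340*(7*√61 - 201) - ((11351 + 56622) - 90) = 340*(-201 + 7*√61) - (67973 - 90) = (-68340 + 2380*√61) - 1*67883 = (-68340 + 2380*√61) - 67883 = -136223 + 2380*√61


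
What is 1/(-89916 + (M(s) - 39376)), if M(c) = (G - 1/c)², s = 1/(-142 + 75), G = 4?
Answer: -1/124251 ≈ -8.0482e-6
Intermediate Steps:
s = -1/67 (s = 1/(-67) = -1/67 ≈ -0.014925)
M(c) = (4 - 1/c)²
1/(-89916 + (M(s) - 39376)) = 1/(-89916 + ((-1 + 4*(-1/67))²/(-1/67)² - 39376)) = 1/(-89916 + (4489*(-1 - 4/67)² - 39376)) = 1/(-89916 + (4489*(-71/67)² - 39376)) = 1/(-89916 + (4489*(5041/4489) - 39376)) = 1/(-89916 + (5041 - 39376)) = 1/(-89916 - 34335) = 1/(-124251) = -1/124251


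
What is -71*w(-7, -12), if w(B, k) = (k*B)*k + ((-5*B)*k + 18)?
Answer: 100110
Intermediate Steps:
w(B, k) = 18 + B*k**2 - 5*B*k (w(B, k) = (B*k)*k + (-5*B*k + 18) = B*k**2 + (18 - 5*B*k) = 18 + B*k**2 - 5*B*k)
-71*w(-7, -12) = -71*(18 - 7*(-12)**2 - 5*(-7)*(-12)) = -71*(18 - 7*144 - 420) = -71*(18 - 1008 - 420) = -71*(-1410) = 100110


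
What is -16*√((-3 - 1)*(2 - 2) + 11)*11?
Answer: -176*√11 ≈ -583.73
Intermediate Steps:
-16*√((-3 - 1)*(2 - 2) + 11)*11 = -16*√(-4*0 + 11)*11 = -16*√(0 + 11)*11 = -16*√11*11 = -176*√11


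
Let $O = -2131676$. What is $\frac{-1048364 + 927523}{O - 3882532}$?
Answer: $\frac{120841}{6014208} \approx 0.020093$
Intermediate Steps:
$\frac{-1048364 + 927523}{O - 3882532} = \frac{-1048364 + 927523}{-2131676 - 3882532} = - \frac{120841}{-6014208} = \left(-120841\right) \left(- \frac{1}{6014208}\right) = \frac{120841}{6014208}$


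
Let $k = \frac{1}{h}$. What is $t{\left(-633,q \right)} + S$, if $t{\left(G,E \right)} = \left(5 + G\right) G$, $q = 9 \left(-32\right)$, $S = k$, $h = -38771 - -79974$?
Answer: $\frac{16379181373}{41203} \approx 3.9752 \cdot 10^{5}$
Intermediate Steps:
$h = 41203$ ($h = -38771 + 79974 = 41203$)
$k = \frac{1}{41203} \approx 2.427 \cdot 10^{-5}$
$S = \frac{1}{41203} \approx 2.427 \cdot 10^{-5}$
$q = -288$
$t{\left(G,E \right)} = G \left(5 + G\right)$
$t{\left(-633,q \right)} + S = - 633 \left(5 - 633\right) + \frac{1}{41203} = \left(-633\right) \left(-628\right) + \frac{1}{41203} = 397524 + \frac{1}{41203} = \frac{16379181373}{41203}$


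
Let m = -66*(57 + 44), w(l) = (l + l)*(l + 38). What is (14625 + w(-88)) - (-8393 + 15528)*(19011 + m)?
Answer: -88058150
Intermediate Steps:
w(l) = 2*l*(38 + l) (w(l) = (2*l)*(38 + l) = 2*l*(38 + l))
m = -6666 (m = -66*101 = -6666)
(14625 + w(-88)) - (-8393 + 15528)*(19011 + m) = (14625 + 2*(-88)*(38 - 88)) - (-8393 + 15528)*(19011 - 6666) = (14625 + 2*(-88)*(-50)) - 7135*12345 = (14625 + 8800) - 1*88081575 = 23425 - 88081575 = -88058150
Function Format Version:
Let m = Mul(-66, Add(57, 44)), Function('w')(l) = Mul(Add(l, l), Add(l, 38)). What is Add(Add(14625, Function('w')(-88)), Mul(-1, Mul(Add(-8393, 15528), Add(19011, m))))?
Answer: -88058150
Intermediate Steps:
Function('w')(l) = Mul(2, l, Add(38, l)) (Function('w')(l) = Mul(Mul(2, l), Add(38, l)) = Mul(2, l, Add(38, l)))
m = -6666 (m = Mul(-66, 101) = -6666)
Add(Add(14625, Function('w')(-88)), Mul(-1, Mul(Add(-8393, 15528), Add(19011, m)))) = Add(Add(14625, Mul(2, -88, Add(38, -88))), Mul(-1, Mul(Add(-8393, 15528), Add(19011, -6666)))) = Add(Add(14625, Mul(2, -88, -50)), Mul(-1, Mul(7135, 12345))) = Add(Add(14625, 8800), Mul(-1, 88081575)) = Add(23425, -88081575) = -88058150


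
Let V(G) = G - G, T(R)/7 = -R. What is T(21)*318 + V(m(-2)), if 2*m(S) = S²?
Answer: -46746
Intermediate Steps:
m(S) = S²/2
T(R) = -7*R (T(R) = 7*(-R) = -7*R)
V(G) = 0
T(21)*318 + V(m(-2)) = -7*21*318 + 0 = -147*318 + 0 = -46746 + 0 = -46746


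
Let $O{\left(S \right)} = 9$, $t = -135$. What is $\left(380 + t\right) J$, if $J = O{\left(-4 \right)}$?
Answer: $2205$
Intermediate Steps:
$J = 9$
$\left(380 + t\right) J = \left(380 - 135\right) 9 = 245 \cdot 9 = 2205$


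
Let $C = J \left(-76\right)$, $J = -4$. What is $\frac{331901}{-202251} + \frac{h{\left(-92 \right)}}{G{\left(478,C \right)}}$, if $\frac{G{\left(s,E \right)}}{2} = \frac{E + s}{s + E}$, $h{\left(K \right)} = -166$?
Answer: $- \frac{17118734}{202251} \approx -84.641$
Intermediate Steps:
$C = 304$ ($C = \left(-4\right) \left(-76\right) = 304$)
$G{\left(s,E \right)} = 2$ ($G{\left(s,E \right)} = 2 \frac{E + s}{s + E} = 2 \frac{E + s}{E + s} = 2 \cdot 1 = 2$)
$\frac{331901}{-202251} + \frac{h{\left(-92 \right)}}{G{\left(478,C \right)}} = \frac{331901}{-202251} - \frac{166}{2} = 331901 \left(- \frac{1}{202251}\right) - 83 = - \frac{331901}{202251} - 83 = - \frac{17118734}{202251}$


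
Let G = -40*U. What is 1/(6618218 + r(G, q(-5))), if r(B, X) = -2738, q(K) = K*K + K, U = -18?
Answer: 1/6615480 ≈ 1.5116e-7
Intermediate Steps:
q(K) = K + K² (q(K) = K² + K = K + K²)
G = 720 (G = -40*(-18) = 720)
1/(6618218 + r(G, q(-5))) = 1/(6618218 - 2738) = 1/6615480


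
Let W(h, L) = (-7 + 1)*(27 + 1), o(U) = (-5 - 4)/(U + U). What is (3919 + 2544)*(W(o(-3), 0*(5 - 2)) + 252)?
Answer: 542892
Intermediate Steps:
o(U) = -9/(2*U) (o(U) = -9*1/(2*U) = -9/(2*U))
W(h, L) = -168 (W(h, L) = -6*28 = -168)
(3919 + 2544)*(W(o(-3), 0*(5 - 2)) + 252) = (3919 + 2544)*(-168 + 252) = 6463*84 = 542892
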